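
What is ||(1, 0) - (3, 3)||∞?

max(|x_i - y_i|) = max(|1 - 3|, |0 - 3|) = max(2, 3) = 3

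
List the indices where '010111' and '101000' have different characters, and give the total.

Differing positions: 1, 2, 3, 4, 5, 6. Hamming distance = 6.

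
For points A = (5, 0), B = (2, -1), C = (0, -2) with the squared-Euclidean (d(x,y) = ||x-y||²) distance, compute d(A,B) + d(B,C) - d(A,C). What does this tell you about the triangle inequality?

d(A,B) = 3² + 1² = 10, d(B,C) = 2² + 1² = 5, d(A,C) = 5² + 2² = 29.
d(A,B) + d(B,C) - d(A,C) = 10 + 5 - 29 = 15 - 29 = -14. This is < 0, so the triangle inequality FAILS for these points (squared-Euclidean is not a metric).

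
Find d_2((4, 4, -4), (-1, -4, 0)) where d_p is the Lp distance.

(Σ|x_i - y_i|^2)^(1/2) = (|4 - (-1)|^2 + |4 - (-4)|^2 + |-4 - 0|^2)^(1/2)
= (5^2 + 8^2 + 4^2)^(1/2) = (25 + 64 + 16)^(1/2) = (105)^(1/2) ≈ 10.247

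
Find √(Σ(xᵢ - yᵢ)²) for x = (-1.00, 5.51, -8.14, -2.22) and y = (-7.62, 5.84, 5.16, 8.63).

√(Σ(x_i - y_i)²) = √((-1 - (-7.62))² + (5.51 - 5.84)² + (-8.14 - 5.16)² + (-2.22 - 8.63)²)
= √(6.62² + (-0.33)² + (-13.3)² + (-10.85)²) = √(43.8244 + 0.1089 + 176.89 + 117.7225) = √338.5458 ≈ 18.3996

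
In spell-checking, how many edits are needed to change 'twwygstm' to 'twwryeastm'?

Let D[i][j] be the edit distance between the first i characters of 'twwygstm' and the first j characters of 'twwryeastm', with D[i][0] = i, D[0][j] = j, and D[i][j] = D[i-1][j-1] if the characters match, else 1 + min(D[i-1][j], D[i][j-1], D[i-1][j-1]). Filling the table (rows: prefixes of 'twwygstm', columns: prefixes of 'twwryeastm'):
     ε  t  w  w  r  y  e  a  s  t  m
  ε  0  1  2  3  4  5  6  7  8  9 10
  t  1  0  1  2  3  4  5  6  7  8  9
  w  2  1  0  1  2  3  4  5  6  7  8
  w  3  2  1  0  1  2  3  4  5  6  7
  y  4  3  2  1  1  1  2  3  4  5  6
  g  5  4  3  2  2  2  2  3  4  5  6
  s  6  5  4  3  3  3  3  3  3  4  5
  t  7  6  5  4  4  4  4  4  4  3  4
  m  8  7  6  5  5  5  5  5  5  4  3
The bottom-right entry gives D[8][10] = 3, so no sequence of fewer than 3 edits works. Backtracking through the table gives one optimal edit sequence (3 edits):
  twwygstm → twwrygstm (ins r @4)
  twwrygstm → twwryegstm (ins e @6)
  twwryegstm → twwryeastm (sub g→a @7)
Edit distance = 3.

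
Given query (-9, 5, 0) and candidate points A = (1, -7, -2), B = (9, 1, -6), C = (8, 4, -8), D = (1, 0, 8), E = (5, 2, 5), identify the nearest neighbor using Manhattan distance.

Distances: d(A) = 24, d(B) = 28, d(C) = 26, d(D) = 23, d(E) = 22. Nearest: E = (5, 2, 5) with distance 22.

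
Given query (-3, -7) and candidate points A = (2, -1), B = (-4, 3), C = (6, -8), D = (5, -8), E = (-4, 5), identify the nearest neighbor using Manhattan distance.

Distances: d(A) = 11, d(B) = 11, d(C) = 10, d(D) = 9, d(E) = 13. Nearest: D = (5, -8) with distance 9.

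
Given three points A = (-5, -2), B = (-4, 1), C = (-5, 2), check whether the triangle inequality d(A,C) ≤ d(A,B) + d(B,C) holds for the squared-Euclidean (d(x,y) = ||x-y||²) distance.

d(A,B) = 1² + 3² = 10, d(B,C) = 1² + 1² = 2, d(A,C) = 0² + 4² = 16.
d(A,C) = 16 > 10 + 2 = 12. Triangle inequality is VIOLATED. (Squared-Euclidean is not a metric — this is a counterexample.)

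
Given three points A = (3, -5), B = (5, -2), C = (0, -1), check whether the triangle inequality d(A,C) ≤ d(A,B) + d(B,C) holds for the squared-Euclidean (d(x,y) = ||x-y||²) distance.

d(A,B) = 2² + 3² = 13, d(B,C) = 5² + 1² = 26, d(A,C) = 3² + 4² = 25.
d(A,C) = 25 ≤ 13 + 26 = 39. Triangle inequality is satisfied.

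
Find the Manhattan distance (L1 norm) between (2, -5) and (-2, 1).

Σ|x_i - y_i| = |2 - (-2)| + |-5 - 1| = 4 + 6 = 10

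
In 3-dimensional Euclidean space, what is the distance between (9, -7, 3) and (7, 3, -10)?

√(Σ(x_i - y_i)²) = √((9 - 7)² + (-7 - 3)² + (3 - (-10))²)
= √(2² + (-10)² + 13²) = √(4 + 100 + 169) = √273 ≈ 16.5227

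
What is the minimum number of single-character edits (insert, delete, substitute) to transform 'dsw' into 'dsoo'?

Let D[i][j] be the edit distance between the first i characters of 'dsw' and the first j characters of 'dsoo', with D[i][0] = i, D[0][j] = j, and D[i][j] = D[i-1][j-1] if the characters match, else 1 + min(D[i-1][j], D[i][j-1], D[i-1][j-1]). Filling the table (rows: prefixes of 'dsw', columns: prefixes of 'dsoo'):
     ε  d  s  o  o
  ε  0  1  2  3  4
  d  1  0  1  2  3
  s  2  1  0  1  2
  w  3  2  1  1  2
The bottom-right entry gives D[3][4] = 2, so no sequence of fewer than 2 edits works. Backtracking through the table gives one optimal edit sequence (2 edits):
  dsw → dsow (ins o @3)
  dsow → dsoo (sub w→o @4)
Edit distance = 2.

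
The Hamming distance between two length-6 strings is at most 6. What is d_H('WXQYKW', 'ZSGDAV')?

Differing positions: 1, 2, 3, 4, 5, 6. Hamming distance = 6. The maximum possible Hamming distance for length-6 strings is 6, so d_H/6 = 6/6 = 1.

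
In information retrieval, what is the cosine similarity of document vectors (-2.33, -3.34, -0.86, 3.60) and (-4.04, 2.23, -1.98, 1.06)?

With u = (-2.33, -3.34, -0.86, 3.60), v = (-4.04, 2.23, -1.98, 1.06):
u·v = (-2.33)·(-4.04) + (-3.34)·2.23 + (-0.86)·(-1.98) + 3.6·1.06 = 9.4132 + (-7.4482) + 1.7028 + 3.816 = 7.4838.
|u| = √((-2.33)² + (-3.34)² + (-0.86)² + 3.6²) = √(5.4289 + 11.1556 + 0.7396 + 12.96) = √30.2841, |v| = √((-4.04)² + 2.23² + (-1.98)² + 1.06²) = √(16.3216 + 4.9729 + 3.9204 + 1.1236) = √26.3385.
cos θ = (u·v)/(|u||v|) = 7.4838/(√30.2841·√26.3385) ≈ 0.265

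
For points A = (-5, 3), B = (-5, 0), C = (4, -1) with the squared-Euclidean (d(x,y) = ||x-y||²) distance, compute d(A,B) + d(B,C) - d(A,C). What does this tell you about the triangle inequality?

d(A,B) = 0² + 3² = 9, d(B,C) = 9² + 1² = 82, d(A,C) = 9² + 4² = 97.
d(A,B) + d(B,C) - d(A,C) = 9 + 82 - 97 = 91 - 97 = -6. This is < 0, so the triangle inequality FAILS for these points (squared-Euclidean is not a metric).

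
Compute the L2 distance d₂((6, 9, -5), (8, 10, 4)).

√(Σ(x_i - y_i)²) = √((6 - 8)² + (9 - 10)² + (-5 - 4)²)
= √((-2)² + (-1)² + (-9)²) = √(4 + 1 + 81) = √86 ≈ 9.2736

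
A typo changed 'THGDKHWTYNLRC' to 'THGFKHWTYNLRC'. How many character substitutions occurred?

Differing positions: 4. Hamming distance = 1.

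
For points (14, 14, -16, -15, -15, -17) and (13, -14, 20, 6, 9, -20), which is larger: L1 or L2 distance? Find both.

L1 = |14 - 13| + |14 - (-14)| + |-16 - 20| + |-15 - 6| + |-15 - 9| + |-17 - (-20)| = 1 + 28 + 36 + 21 + 24 + 3 = 113
L2 = √(1² + 28² + 36² + 21² + 24² + 3²) = √3107 ≈ 55.7405
L1 ≥ L2 always (equality iff movement is along one axis); L1 > L2 here.
Ratio L1/L2 = 113/√3107 ≈ 2.0273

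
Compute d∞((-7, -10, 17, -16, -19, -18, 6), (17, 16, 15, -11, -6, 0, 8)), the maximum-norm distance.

max(|x_i - y_i|) = max(|-7 - 17|, |-10 - 16|, |17 - 15|, |-16 - (-11)|, |-19 - (-6)|, |-18 - 0|, |6 - 8|) = max(24, 26, 2, 5, 13, 18, 2) = 26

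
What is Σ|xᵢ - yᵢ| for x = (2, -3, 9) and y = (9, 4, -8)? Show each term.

Σ|x_i - y_i| = |2 - 9| + |-3 - 4| + |9 - (-8)| = 7 + 7 + 17 = 31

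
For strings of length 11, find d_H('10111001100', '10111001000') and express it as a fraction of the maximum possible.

Differing positions: 9. Hamming distance = 1. The maximum possible Hamming distance for length-11 strings is 11, so d_H/11 = 1/11 ≈ 0.0909.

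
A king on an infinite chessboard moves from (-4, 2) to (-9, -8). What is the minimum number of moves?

max(|x_i - y_i|) = max(|-4 - (-9)|, |2 - (-8)|) = max(5, 10) = 10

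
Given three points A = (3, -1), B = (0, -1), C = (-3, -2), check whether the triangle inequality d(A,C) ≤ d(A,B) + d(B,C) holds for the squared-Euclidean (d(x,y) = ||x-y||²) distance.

d(A,B) = 3² + 0² = 9, d(B,C) = 3² + 1² = 10, d(A,C) = 6² + 1² = 37.
d(A,C) = 37 > 9 + 10 = 19. Triangle inequality is VIOLATED. (Squared-Euclidean is not a metric — this is a counterexample.)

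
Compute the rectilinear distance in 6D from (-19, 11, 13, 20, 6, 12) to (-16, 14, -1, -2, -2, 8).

Σ|x_i - y_i| = |-19 - (-16)| + |11 - 14| + |13 - (-1)| + |20 - (-2)| + |6 - (-2)| + |12 - 8| = 3 + 3 + 14 + 22 + 8 + 4 = 54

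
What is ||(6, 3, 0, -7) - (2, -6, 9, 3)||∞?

max(|x_i - y_i|) = max(|6 - 2|, |3 - (-6)|, |0 - 9|, |-7 - 3|) = max(4, 9, 9, 10) = 10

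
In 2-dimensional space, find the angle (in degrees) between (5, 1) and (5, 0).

With u = (5, 1), v = (5, 0):
u·v = 5·5 + 1·0 = 25 + 0 = 25.
|u| = √(5² + 1²) = √26, |v| = √(5² + 0²) = √25, so |u||v| = √(26·25) = √650.
cos θ = (u·v)/(|u||v|) = 25/√650 ≈ 0.980581
θ = arccos(0.980581) ≈ 11.31°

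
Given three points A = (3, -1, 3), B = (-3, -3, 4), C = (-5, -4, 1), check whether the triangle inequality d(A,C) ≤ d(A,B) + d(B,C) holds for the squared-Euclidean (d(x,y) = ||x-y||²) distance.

d(A,B) = 6² + 2² + 1² = 41, d(B,C) = 2² + 1² + 3² = 14, d(A,C) = 8² + 3² + 2² = 77.
d(A,C) = 77 > 41 + 14 = 55. Triangle inequality is VIOLATED. (Squared-Euclidean is not a metric — this is a counterexample.)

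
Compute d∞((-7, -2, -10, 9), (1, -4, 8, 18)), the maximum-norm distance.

max(|x_i - y_i|) = max(|-7 - 1|, |-2 - (-4)|, |-10 - 8|, |9 - 18|) = max(8, 2, 18, 9) = 18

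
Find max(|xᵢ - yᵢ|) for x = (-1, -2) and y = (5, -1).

max(|x_i - y_i|) = max(|-1 - 5|, |-2 - (-1)|) = max(6, 1) = 6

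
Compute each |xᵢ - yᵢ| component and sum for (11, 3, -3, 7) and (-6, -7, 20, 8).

Σ|x_i - y_i| = |11 - (-6)| + |3 - (-7)| + |-3 - 20| + |7 - 8| = 17 + 10 + 23 + 1 = 51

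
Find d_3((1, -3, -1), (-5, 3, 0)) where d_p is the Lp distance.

(Σ|x_i - y_i|^3)^(1/3) = (|1 - (-5)|^3 + |-3 - 3|^3 + |-1 - 0|^3)^(1/3)
= (6^3 + 6^3 + 1^3)^(1/3) = (216 + 216 + 1)^(1/3) = (433)^(1/3) ≈ 7.5654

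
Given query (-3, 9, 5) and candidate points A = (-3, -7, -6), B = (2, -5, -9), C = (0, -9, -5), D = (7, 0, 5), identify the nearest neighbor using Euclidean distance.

Distances: d(A) ≈ 19.4165, d(B) ≈ 20.4206, d(C) ≈ 20.8087, d(D) ≈ 13.4536. Nearest: D = (7, 0, 5) with distance 13.4536.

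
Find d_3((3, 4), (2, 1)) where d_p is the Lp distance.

(Σ|x_i - y_i|^3)^(1/3) = (|3 - 2|^3 + |4 - 1|^3)^(1/3)
= (1^3 + 3^3)^(1/3) = (1 + 27)^(1/3) = (28)^(1/3) ≈ 3.0366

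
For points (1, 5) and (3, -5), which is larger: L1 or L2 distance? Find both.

L1 = |1 - 3| + |5 - (-5)| = 2 + 10 = 12
L2 = √(2² + 10²) = √104 ≈ 10.198
L1 ≥ L2 always (equality iff movement is along one axis); L1 > L2 here.
Ratio L1/L2 = 12/√104 ≈ 1.1767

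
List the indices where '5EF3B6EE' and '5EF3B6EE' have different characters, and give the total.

Differing positions: none. Hamming distance = 0.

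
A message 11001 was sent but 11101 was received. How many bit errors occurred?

Differing positions: 3. Hamming distance = 1.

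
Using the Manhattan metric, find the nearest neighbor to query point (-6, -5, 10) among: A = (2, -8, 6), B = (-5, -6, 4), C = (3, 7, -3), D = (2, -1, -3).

Distances: d(A) = 15, d(B) = 8, d(C) = 34, d(D) = 25. Nearest: B = (-5, -6, 4) with distance 8.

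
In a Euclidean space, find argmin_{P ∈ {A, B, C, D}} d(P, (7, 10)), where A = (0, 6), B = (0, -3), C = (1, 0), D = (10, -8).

Distances: d(A) ≈ 8.0623, d(B) ≈ 14.7648, d(C) ≈ 11.6619, d(D) ≈ 18.2483. Nearest: A = (0, 6) with distance 8.0623.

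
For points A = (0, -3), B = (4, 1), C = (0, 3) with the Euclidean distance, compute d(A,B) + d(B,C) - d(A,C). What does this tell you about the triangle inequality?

d(A,B) = √(4² + 4²) = √32 ≈ 5.6569, d(B,C) = √(4² + 2²) = √20 ≈ 4.4721, d(A,C) = √(0² + 6²) = √36 = 6.
d(A,B) + d(B,C) - d(A,C) = 5.6569 + 4.4721 - 6 = 10.129 - 6 = 4.129 (to 4 decimal places). This is ≥ 0, so the triangle inequality holds for these points.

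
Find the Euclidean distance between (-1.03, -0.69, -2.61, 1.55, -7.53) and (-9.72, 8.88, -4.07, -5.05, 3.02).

√(Σ(x_i - y_i)²) = √((-1.03 - (-9.72))² + (-0.69 - 8.88)² + (-2.61 - (-4.07))² + (1.55 - (-5.05))² + (-7.53 - 3.02)²)
= √(8.69² + (-9.57)² + 1.46² + 6.6² + (-10.55)²) = √(75.5161 + 91.5849 + 2.1316 + 43.56 + 111.3025) = √324.0951 ≈ 18.0026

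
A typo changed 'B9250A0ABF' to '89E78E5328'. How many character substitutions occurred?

Differing positions: 1, 3, 4, 5, 6, 7, 8, 9, 10. Hamming distance = 9.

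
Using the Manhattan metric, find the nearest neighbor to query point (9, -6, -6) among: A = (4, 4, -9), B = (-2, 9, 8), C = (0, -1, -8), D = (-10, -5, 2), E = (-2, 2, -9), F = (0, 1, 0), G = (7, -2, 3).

Distances: d(A) = 18, d(B) = 40, d(C) = 16, d(D) = 28, d(E) = 22, d(F) = 22, d(G) = 15. Nearest: G = (7, -2, 3) with distance 15.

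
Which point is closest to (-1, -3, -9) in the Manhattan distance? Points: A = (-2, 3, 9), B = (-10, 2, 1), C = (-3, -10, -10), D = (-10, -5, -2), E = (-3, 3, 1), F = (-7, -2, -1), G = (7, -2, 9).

Distances: d(A) = 25, d(B) = 24, d(C) = 10, d(D) = 18, d(E) = 18, d(F) = 15, d(G) = 27. Nearest: C = (-3, -10, -10) with distance 10.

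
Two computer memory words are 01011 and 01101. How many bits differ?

Differing positions: 3, 4. Hamming distance = 2.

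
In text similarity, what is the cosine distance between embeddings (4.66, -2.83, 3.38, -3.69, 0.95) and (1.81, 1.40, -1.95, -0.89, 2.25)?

With u = (4.66, -2.83, 3.38, -3.69, 0.95), v = (1.81, 1.40, -1.95, -0.89, 2.25):
u·v = 4.66·1.81 + (-2.83)·1.4 + 3.38·(-1.95) + (-3.69)·(-0.89) + 0.95·2.25 = 8.4346 + (-3.962) + (-6.591) + 3.2841 + 2.1375 = 3.3032.
|u| = √(4.66² + (-2.83)² + 3.38² + (-3.69)² + 0.95²) = √(21.7156 + 8.0089 + 11.4244 + 13.6161 + 0.9025) = √55.6675, |v| = √(1.81² + 1.4² + (-1.95)² + (-0.89)² + 2.25²) = √(3.2761 + 1.96 + 3.8025 + 0.7921 + 5.0625) = √14.8932.
cos θ = (u·v)/(|u||v|) = 3.3032/(√55.6675·√14.8932) ≈ 0.1147
Cosine distance = 1 - cos θ ≈ 1 - 0.1147 = 0.8853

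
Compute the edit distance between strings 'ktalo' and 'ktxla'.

Let D[i][j] be the edit distance between the first i characters of 'ktalo' and the first j characters of 'ktxla', with D[i][0] = i, D[0][j] = j, and D[i][j] = D[i-1][j-1] if the characters match, else 1 + min(D[i-1][j], D[i][j-1], D[i-1][j-1]). Filling the table (rows: prefixes of 'ktalo', columns: prefixes of 'ktxla'):
     ε  k  t  x  l  a
  ε  0  1  2  3  4  5
  k  1  0  1  2  3  4
  t  2  1  0  1  2  3
  a  3  2  1  1  2  2
  l  4  3  2  2  1  2
  o  5  4  3  3  2  2
The bottom-right entry gives D[5][5] = 2, so no sequence of fewer than 2 edits works. Backtracking through the table gives one optimal edit sequence (2 edits):
  ktalo → ktxlo (sub a→x @3)
  ktxlo → ktxla (sub o→a @5)
Edit distance = 2.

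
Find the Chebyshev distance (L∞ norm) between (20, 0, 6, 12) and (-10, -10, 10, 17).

max(|x_i - y_i|) = max(|20 - (-10)|, |0 - (-10)|, |6 - 10|, |12 - 17|) = max(30, 10, 4, 5) = 30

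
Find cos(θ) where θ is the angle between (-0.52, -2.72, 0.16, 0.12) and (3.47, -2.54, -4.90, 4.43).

With u = (-0.52, -2.72, 0.16, 0.12), v = (3.47, -2.54, -4.90, 4.43):
u·v = (-0.52)·3.47 + (-2.72)·(-2.54) + 0.16·(-4.9) + 0.12·4.43 = (-1.8044) + 6.9088 + (-0.784) + 0.5316 = 4.852.
|u| = √((-0.52)² + (-2.72)² + 0.16² + 0.12²) = √(0.2704 + 7.3984 + 0.0256 + 0.0144) = √7.7088, |v| = √(3.47² + (-2.54)² + (-4.9)² + 4.43²) = √(12.0409 + 6.4516 + 24.01 + 19.6249) = √62.1274.
cos θ = (u·v)/(|u||v|) = 4.852/(√7.7088·√62.1274) ≈ 0.2217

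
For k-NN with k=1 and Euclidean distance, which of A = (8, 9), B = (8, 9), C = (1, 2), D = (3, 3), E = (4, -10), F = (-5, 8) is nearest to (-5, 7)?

Distances: d(A) ≈ 13.1529, d(B) ≈ 13.1529, d(C) ≈ 7.8102, d(D) ≈ 8.9443, d(E) ≈ 19.2354, d(F) = 1. Nearest: F = (-5, 8) with distance 1.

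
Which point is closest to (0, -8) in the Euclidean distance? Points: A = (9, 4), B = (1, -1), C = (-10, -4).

Distances: d(A) = 15, d(B) ≈ 7.0711, d(C) ≈ 10.7703. Nearest: B = (1, -1) with distance 7.0711.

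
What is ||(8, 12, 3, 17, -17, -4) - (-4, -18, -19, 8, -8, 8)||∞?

max(|x_i - y_i|) = max(|8 - (-4)|, |12 - (-18)|, |3 - (-19)|, |17 - 8|, |-17 - (-8)|, |-4 - 8|) = max(12, 30, 22, 9, 9, 12) = 30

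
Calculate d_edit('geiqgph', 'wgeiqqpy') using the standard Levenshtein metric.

Let D[i][j] be the edit distance between the first i characters of 'geiqgph' and the first j characters of 'wgeiqqpy', with D[i][0] = i, D[0][j] = j, and D[i][j] = D[i-1][j-1] if the characters match, else 1 + min(D[i-1][j], D[i][j-1], D[i-1][j-1]). Filling the table (rows: prefixes of 'geiqgph', columns: prefixes of 'wgeiqqpy'):
     ε  w  g  e  i  q  q  p  y
  ε  0  1  2  3  4  5  6  7  8
  g  1  1  1  2  3  4  5  6  7
  e  2  2  2  1  2  3  4  5  6
  i  3  3  3  2  1  2  3  4  5
  q  4  4  4  3  2  1  2  3  4
  g  5  5  4  4  3  2  2  3  4
  p  6  6  5  5  4  3  3  2  3
  h  7  7  6  6  5  4  4  3  3
The bottom-right entry gives D[7][8] = 3, so no sequence of fewer than 3 edits works. Backtracking through the table gives one optimal edit sequence (3 edits):
  geiqgph → wgeiqgph (ins w @1)
  wgeiqgph → wgeiqqph (sub g→q @6)
  wgeiqqph → wgeiqqpy (sub h→y @8)
Edit distance = 3.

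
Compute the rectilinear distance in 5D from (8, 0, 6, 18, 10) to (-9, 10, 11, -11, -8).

Σ|x_i - y_i| = |8 - (-9)| + |0 - 10| + |6 - 11| + |18 - (-11)| + |10 - (-8)| = 17 + 10 + 5 + 29 + 18 = 79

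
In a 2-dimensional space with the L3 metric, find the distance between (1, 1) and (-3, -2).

(Σ|x_i - y_i|^3)^(1/3) = (|1 - (-3)|^3 + |1 - (-2)|^3)^(1/3)
= (4^3 + 3^3)^(1/3) = (64 + 27)^(1/3) = (91)^(1/3) ≈ 4.4979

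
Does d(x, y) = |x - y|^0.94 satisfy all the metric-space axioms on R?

Yes. With 0 < p = 0.94 ≤ 1, d(x,y) = |x-y|^0.94 is a metric on R. Non-negativity and symmetry are immediate; |x-y|^0.94 = 0 ⟺ |x-y| = 0 ⟺ x = y. For the triangle inequality, the function t ↦ t^0.94 is subadditive on [0,∞) when p ≤ 1, so |x-z|^0.94 ≤ (|x-y| + |y-z|)^0.94 ≤ |x-y|^0.94 + |y-z|^0.94.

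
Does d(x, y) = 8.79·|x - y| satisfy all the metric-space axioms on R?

Yes. Since |x - y| is a metric on R and 8.79 > 0, the positive scalar multiple 8.79·|x - y| is also a metric: scaling by a positive constant preserves non-negativity, identity (d=0 ⟺ |x-y|=0 ⟺ x=y), symmetry, and the triangle inequality.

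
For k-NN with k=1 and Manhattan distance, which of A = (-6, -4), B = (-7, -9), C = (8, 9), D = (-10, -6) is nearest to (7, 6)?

Distances: d(A) = 23, d(B) = 29, d(C) = 4, d(D) = 29. Nearest: C = (8, 9) with distance 4.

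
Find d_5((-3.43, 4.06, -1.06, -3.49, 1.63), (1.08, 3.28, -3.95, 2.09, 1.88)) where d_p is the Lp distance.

(Σ|x_i - y_i|^5)^(1/5) = (|-3.43 - 1.08|^5 + |4.06 - 3.28|^5 + |-1.06 - (-3.95)|^5 + |-3.49 - 2.09|^5 + |1.63 - 1.88|^5)^(1/5)
= (4.51^5 + 0.78^5 + 2.89^5 + 5.58^5 + 0.25^5)^(1/5) ≈ (1865.8757 + 0.2887 + 201.5994 + 5409.6728 + 0.001)^(1/5) = (7477.4376)^(1/5) ≈ 5.9532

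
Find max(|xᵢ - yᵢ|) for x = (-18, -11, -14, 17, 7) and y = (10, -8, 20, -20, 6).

max(|x_i - y_i|) = max(|-18 - 10|, |-11 - (-8)|, |-14 - 20|, |17 - (-20)|, |7 - 6|) = max(28, 3, 34, 37, 1) = 37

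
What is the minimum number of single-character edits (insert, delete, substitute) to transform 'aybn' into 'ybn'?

Let D[i][j] be the edit distance between the first i characters of 'aybn' and the first j characters of 'ybn', with D[i][0] = i, D[0][j] = j, and D[i][j] = D[i-1][j-1] if the characters match, else 1 + min(D[i-1][j], D[i][j-1], D[i-1][j-1]). Filling the table (rows: prefixes of 'aybn', columns: prefixes of 'ybn'):
     ε  y  b  n
  ε  0  1  2  3
  a  1  1  2  3
  y  2  1  2  3
  b  3  2  1  2
  n  4  3  2  1
The bottom-right entry gives D[4][3] = 1, so no sequence of fewer than 1 edit works. Backtracking through the table gives one optimal edit sequence (1 edit):
  aybn → ybn (del a @1)
Edit distance = 1.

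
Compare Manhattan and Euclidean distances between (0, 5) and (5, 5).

L1 = |0 - 5| + |5 - 5| = 5 + 0 = 5
L2 = √(5² + 0²) = √25 = 5
L1 ≥ L2 always (equality iff movement is along one axis); L1 = L2 here (movement is along a single axis).
Ratio L1/L2 = 5/5 = 1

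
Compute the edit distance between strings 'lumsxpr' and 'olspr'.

Let D[i][j] be the edit distance between the first i characters of 'lumsxpr' and the first j characters of 'olspr', with D[i][0] = i, D[0][j] = j, and D[i][j] = D[i-1][j-1] if the characters match, else 1 + min(D[i-1][j], D[i][j-1], D[i-1][j-1]). Filling the table (rows: prefixes of 'lumsxpr', columns: prefixes of 'olspr'):
     ε  o  l  s  p  r
  ε  0  1  2  3  4  5
  l  1  1  1  2  3  4
  u  2  2  2  2  3  4
  m  3  3  3  3  3  4
  s  4  4  4  3  4  4
  x  5  5  5  4  4  5
  p  6  6  6  5  4  5
  r  7  7  7  6  5  4
The bottom-right entry gives D[7][5] = 4, so no sequence of fewer than 4 edits works. Backtracking through the table gives one optimal edit sequence (4 edits):
  lumsxpr → umsxpr (del l @1)
  umsxpr → omsxpr (sub u→o @1)
  omsxpr → olsxpr (sub m→l @2)
  olsxpr → olspr (del x @4)
Edit distance = 4.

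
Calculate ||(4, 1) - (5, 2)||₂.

√(Σ(x_i - y_i)²) = √((4 - 5)² + (1 - 2)²)
= √((-1)² + (-1)²) = √(1 + 1) = √2 ≈ 1.4142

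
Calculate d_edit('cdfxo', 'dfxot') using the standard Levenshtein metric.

Let D[i][j] be the edit distance between the first i characters of 'cdfxo' and the first j characters of 'dfxot', with D[i][0] = i, D[0][j] = j, and D[i][j] = D[i-1][j-1] if the characters match, else 1 + min(D[i-1][j], D[i][j-1], D[i-1][j-1]). Filling the table (rows: prefixes of 'cdfxo', columns: prefixes of 'dfxot'):
     ε  d  f  x  o  t
  ε  0  1  2  3  4  5
  c  1  1  2  3  4  5
  d  2  1  2  3  4  5
  f  3  2  1  2  3  4
  x  4  3  2  1  2  3
  o  5  4  3  2  1  2
The bottom-right entry gives D[5][5] = 2, so no sequence of fewer than 2 edits works. Backtracking through the table gives one optimal edit sequence (2 edits):
  cdfxo → dfxo (del c @1)
  dfxo → dfxot (ins t @5)
Edit distance = 2.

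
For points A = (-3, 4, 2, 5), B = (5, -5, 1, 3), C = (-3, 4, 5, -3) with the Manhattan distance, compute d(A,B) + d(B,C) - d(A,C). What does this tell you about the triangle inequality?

d(A,B) = 8 + 9 + 1 + 2 = 20, d(B,C) = 8 + 9 + 4 + 6 = 27, d(A,C) = 0 + 0 + 3 + 8 = 11.
d(A,B) + d(B,C) - d(A,C) = 20 + 27 - 11 = 47 - 11 = 36. This is ≥ 0, so the triangle inequality holds for these points.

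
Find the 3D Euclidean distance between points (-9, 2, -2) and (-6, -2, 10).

√(Σ(x_i - y_i)²) = √((-9 - (-6))² + (2 - (-2))² + (-2 - 10)²)
= √((-3)² + 4² + (-12)²) = √(9 + 16 + 144) = √169 = 13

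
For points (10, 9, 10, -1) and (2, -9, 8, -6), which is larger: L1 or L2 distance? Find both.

L1 = |10 - 2| + |9 - (-9)| + |10 - 8| + |-1 - (-6)| = 8 + 18 + 2 + 5 = 33
L2 = √(8² + 18² + 2² + 5²) = √417 ≈ 20.4206
L1 ≥ L2 always (equality iff movement is along one axis); L1 > L2 here.
Ratio L1/L2 = 33/√417 ≈ 1.616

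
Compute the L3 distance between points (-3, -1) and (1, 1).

(Σ|x_i - y_i|^3)^(1/3) = (|-3 - 1|^3 + |-1 - 1|^3)^(1/3)
= (4^3 + 2^3)^(1/3) = (64 + 8)^(1/3) = (72)^(1/3) ≈ 4.1602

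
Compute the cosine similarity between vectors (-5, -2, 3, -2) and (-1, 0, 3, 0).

With u = (-5, -2, 3, -2), v = (-1, 0, 3, 0):
u·v = (-5)·(-1) + (-2)·0 + 3·3 + (-2)·0 = 5 + 0 + 9 + 0 = 14.
|u| = √((-5)² + (-2)² + 3² + (-2)²) = √42, |v| = √((-1)² + 0² + 3² + 0²) = √10, so |u||v| = √(42·10) = √420.
cos θ = (u·v)/(|u||v|) = 14/√420 ≈ 0.6831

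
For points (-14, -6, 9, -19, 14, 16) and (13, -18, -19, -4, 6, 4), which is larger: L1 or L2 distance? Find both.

L1 = |-14 - 13| + |-6 - (-18)| + |9 - (-19)| + |-19 - (-4)| + |14 - 6| + |16 - 4| = 27 + 12 + 28 + 15 + 8 + 12 = 102
L2 = √(27² + 12² + 28² + 15² + 8² + 12²) = √2090 ≈ 45.7165
L1 ≥ L2 always (equality iff movement is along one axis); L1 > L2 here.
Ratio L1/L2 = 102/√2090 ≈ 2.2311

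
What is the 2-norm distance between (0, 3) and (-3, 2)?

(Σ|x_i - y_i|^2)^(1/2) = (|0 - (-3)|^2 + |3 - 2|^2)^(1/2)
= (3^2 + 1^2)^(1/2) = (9 + 1)^(1/2) = (10)^(1/2) ≈ 3.1623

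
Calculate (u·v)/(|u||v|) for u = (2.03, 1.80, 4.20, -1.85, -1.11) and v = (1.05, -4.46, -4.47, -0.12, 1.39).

With u = (2.03, 1.80, 4.20, -1.85, -1.11), v = (1.05, -4.46, -4.47, -0.12, 1.39):
u·v = 2.03·1.05 + 1.8·(-4.46) + 4.2·(-4.47) + (-1.85)·(-0.12) + (-1.11)·1.39 = 2.1315 + (-8.028) + (-18.774) + 0.222 + (-1.5429) = -25.9914.
|u| = √(2.03² + 1.8² + 4.2² + (-1.85)² + (-1.11)²) = √(4.1209 + 3.24 + 17.64 + 3.4225 + 1.2321) = √29.6555, |v| = √(1.05² + (-4.46)² + (-4.47)² + (-0.12)² + 1.39²) = √(1.1025 + 19.8916 + 19.9809 + 0.0144 + 1.9321) = √42.9215.
cos θ = (u·v)/(|u||v|) = -25.9914/(√29.6555·√42.9215) ≈ -0.7285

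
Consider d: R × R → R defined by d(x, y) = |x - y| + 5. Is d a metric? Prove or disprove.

No. d fails identity of indiscernibles (specifically d(x,x) = 0): d(2, 2) = |2 - 2| + 5 = 0 + 5 = 5 ≠ 0.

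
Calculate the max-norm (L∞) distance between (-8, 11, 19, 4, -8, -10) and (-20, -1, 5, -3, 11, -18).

max(|x_i - y_i|) = max(|-8 - (-20)|, |11 - (-1)|, |19 - 5|, |4 - (-3)|, |-8 - 11|, |-10 - (-18)|) = max(12, 12, 14, 7, 19, 8) = 19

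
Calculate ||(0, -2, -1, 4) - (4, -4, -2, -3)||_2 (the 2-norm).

(Σ|x_i - y_i|^2)^(1/2) = (|0 - 4|^2 + |-2 - (-4)|^2 + |-1 - (-2)|^2 + |4 - (-3)|^2)^(1/2)
= (4^2 + 2^2 + 1^2 + 7^2)^(1/2) = (16 + 4 + 1 + 49)^(1/2) = (70)^(1/2) ≈ 8.3666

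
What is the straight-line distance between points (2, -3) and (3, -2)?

√(Σ(x_i - y_i)²) = √((2 - 3)² + (-3 - (-2))²)
= √((-1)² + (-1)²) = √(1 + 1) = √2 ≈ 1.4142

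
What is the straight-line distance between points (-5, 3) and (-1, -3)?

√(Σ(x_i - y_i)²) = √((-5 - (-1))² + (3 - (-3))²)
= √((-4)² + 6²) = √(16 + 36) = √52 ≈ 7.2111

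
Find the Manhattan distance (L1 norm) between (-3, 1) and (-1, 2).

Σ|x_i - y_i| = |-3 - (-1)| + |1 - 2| = 2 + 1 = 3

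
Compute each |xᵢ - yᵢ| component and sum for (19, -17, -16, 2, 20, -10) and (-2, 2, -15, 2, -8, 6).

Σ|x_i - y_i| = |19 - (-2)| + |-17 - 2| + |-16 - (-15)| + |2 - 2| + |20 - (-8)| + |-10 - 6| = 21 + 19 + 1 + 0 + 28 + 16 = 85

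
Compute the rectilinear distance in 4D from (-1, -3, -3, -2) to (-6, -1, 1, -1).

Σ|x_i - y_i| = |-1 - (-6)| + |-3 - (-1)| + |-3 - 1| + |-2 - (-1)| = 5 + 2 + 4 + 1 = 12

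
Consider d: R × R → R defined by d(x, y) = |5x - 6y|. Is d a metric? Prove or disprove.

No. d fails symmetry: d(8, 3) = |5·8 - 6·3| = |22| = 22, but d(3, 8) = |5·3 - 6·8| = |-33| = 33. Since 22 ≠ 33, d(x,y) ≠ d(y,x) in general.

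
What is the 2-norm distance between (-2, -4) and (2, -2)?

(Σ|x_i - y_i|^2)^(1/2) = (|-2 - 2|^2 + |-4 - (-2)|^2)^(1/2)
= (4^2 + 2^2)^(1/2) = (16 + 4)^(1/2) = (20)^(1/2) ≈ 4.4721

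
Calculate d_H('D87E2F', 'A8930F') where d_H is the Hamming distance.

Differing positions: 1, 3, 4, 5. Hamming distance = 4.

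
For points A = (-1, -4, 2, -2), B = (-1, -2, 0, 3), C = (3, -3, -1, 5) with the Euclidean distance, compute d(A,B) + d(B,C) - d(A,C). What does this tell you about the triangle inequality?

d(A,B) = √(0² + 2² + 2² + 5²) = √33 ≈ 5.7446, d(B,C) = √(4² + 1² + 1² + 2²) = √22 ≈ 4.6904, d(A,C) = √(4² + 1² + 3² + 7²) = √75 ≈ 8.6603.
d(A,B) + d(B,C) - d(A,C) = 5.7446 + 4.6904 - 8.6603 = 10.435 - 8.6603 = 1.7747 (to 4 decimal places). This is ≥ 0, so the triangle inequality holds for these points.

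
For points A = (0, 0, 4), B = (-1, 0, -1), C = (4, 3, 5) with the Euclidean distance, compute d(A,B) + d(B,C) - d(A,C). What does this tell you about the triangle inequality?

d(A,B) = √(1² + 0² + 5²) = √26 ≈ 5.099, d(B,C) = √(5² + 3² + 6²) = √70 ≈ 8.3666, d(A,C) = √(4² + 3² + 1²) = √26 ≈ 5.099.
d(A,B) + d(B,C) - d(A,C) = 5.099 + 8.3666 - 5.099 = 13.4656 - 5.099 = 8.3666 (to 4 decimal places). This is ≥ 0, so the triangle inequality holds for these points.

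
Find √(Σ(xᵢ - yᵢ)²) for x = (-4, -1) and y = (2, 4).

√(Σ(x_i - y_i)²) = √((-4 - 2)² + (-1 - 4)²)
= √((-6)² + (-5)²) = √(36 + 25) = √61 ≈ 7.8102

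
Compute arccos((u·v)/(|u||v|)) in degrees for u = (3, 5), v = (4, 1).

With u = (3, 5), v = (4, 1):
u·v = 3·4 + 5·1 = 12 + 5 = 17.
|u| = √(3² + 5²) = √34, |v| = √(4² + 1²) = √17, so |u||v| = √(34·17) = √578.
cos θ = (u·v)/(|u||v|) = 17/√578 ≈ 0.707107
θ = arccos(0.707107) ≈ 45°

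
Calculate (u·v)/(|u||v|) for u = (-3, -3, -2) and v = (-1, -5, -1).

With u = (-3, -3, -2), v = (-1, -5, -1):
u·v = (-3)·(-1) + (-3)·(-5) + (-2)·(-1) = 3 + 15 + 2 = 20.
|u| = √((-3)² + (-3)² + (-2)²) = √22, |v| = √((-1)² + (-5)² + (-1)²) = √27, so |u||v| = √(22·27) = √594.
cos θ = (u·v)/(|u||v|) = 20/√594 ≈ 0.8206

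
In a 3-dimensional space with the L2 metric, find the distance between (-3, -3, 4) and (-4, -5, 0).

(Σ|x_i - y_i|^2)^(1/2) = (|-3 - (-4)|^2 + |-3 - (-5)|^2 + |4 - 0|^2)^(1/2)
= (1^2 + 2^2 + 4^2)^(1/2) = (1 + 4 + 16)^(1/2) = (21)^(1/2) ≈ 4.5826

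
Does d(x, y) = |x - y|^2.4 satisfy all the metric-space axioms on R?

No. d(x,y) = |x-y|^2.4 fails the triangle inequality since p = 2.4 > 1. Counterexample: x = 3, y = 9, z = 17. d(x,z) = |3 - 17|^2.4 = 14^2.4 ≈ 563.2579, but d(x,y) + d(y,z) = 6^2.4 + 8^2.4 ≈ 73.7162 + 147.0334 = 220.7496. Since 563.2579 > 220.7496, the triangle inequality is violated.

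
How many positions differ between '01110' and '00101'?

Differing positions: 2, 4, 5. Hamming distance = 3.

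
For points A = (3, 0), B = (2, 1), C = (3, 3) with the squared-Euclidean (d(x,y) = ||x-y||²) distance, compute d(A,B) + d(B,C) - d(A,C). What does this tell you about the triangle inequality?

d(A,B) = 1² + 1² = 2, d(B,C) = 1² + 2² = 5, d(A,C) = 0² + 3² = 9.
d(A,B) + d(B,C) - d(A,C) = 2 + 5 - 9 = 7 - 9 = -2. This is < 0, so the triangle inequality FAILS for these points (squared-Euclidean is not a metric).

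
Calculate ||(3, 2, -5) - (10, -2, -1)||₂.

√(Σ(x_i - y_i)²) = √((3 - 10)² + (2 - (-2))² + (-5 - (-1))²)
= √((-7)² + 4² + (-4)²) = √(49 + 16 + 16) = √81 = 9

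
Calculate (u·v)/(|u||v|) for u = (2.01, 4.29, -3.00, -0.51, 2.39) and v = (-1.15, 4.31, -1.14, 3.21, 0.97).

With u = (2.01, 4.29, -3.00, -0.51, 2.39), v = (-1.15, 4.31, -1.14, 3.21, 0.97):
u·v = 2.01·(-1.15) + 4.29·4.31 + (-3)·(-1.14) + (-0.51)·3.21 + 2.39·0.97 = (-2.3115) + 18.4899 + 3.42 + (-1.6371) + 2.3183 = 20.2796.
|u| = √(2.01² + 4.29² + (-3)² + (-0.51)² + 2.39²) = √(4.0401 + 18.4041 + 9 + 0.2601 + 5.7121) = √37.4164, |v| = √((-1.15)² + 4.31² + (-1.14)² + 3.21² + 0.97²) = √(1.3225 + 18.5761 + 1.2996 + 10.3041 + 0.9409) = √32.4432.
cos θ = (u·v)/(|u||v|) = 20.2796/(√37.4164·√32.4432) ≈ 0.5821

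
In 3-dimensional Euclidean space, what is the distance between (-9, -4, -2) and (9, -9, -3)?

√(Σ(x_i - y_i)²) = √((-9 - 9)² + (-4 - (-9))² + (-2 - (-3))²)
= √((-18)² + 5² + 1²) = √(324 + 25 + 1) = √350 ≈ 18.7083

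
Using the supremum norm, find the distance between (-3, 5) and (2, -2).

max(|x_i - y_i|) = max(|-3 - 2|, |5 - (-2)|) = max(5, 7) = 7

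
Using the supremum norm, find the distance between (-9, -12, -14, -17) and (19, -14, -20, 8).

max(|x_i - y_i|) = max(|-9 - 19|, |-12 - (-14)|, |-14 - (-20)|, |-17 - 8|) = max(28, 2, 6, 25) = 28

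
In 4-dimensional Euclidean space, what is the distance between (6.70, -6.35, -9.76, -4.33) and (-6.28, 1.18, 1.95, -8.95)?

√(Σ(x_i - y_i)²) = √((6.7 - (-6.28))² + (-6.35 - 1.18)² + (-9.76 - 1.95)² + (-4.33 - (-8.95))²)
= √(12.98² + (-7.53)² + (-11.71)² + 4.62²) = √(168.4804 + 56.7009 + 137.1241 + 21.3444) = √383.6498 ≈ 19.587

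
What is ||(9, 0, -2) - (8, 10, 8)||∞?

max(|x_i - y_i|) = max(|9 - 8|, |0 - 10|, |-2 - 8|) = max(1, 10, 10) = 10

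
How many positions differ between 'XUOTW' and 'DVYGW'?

Differing positions: 1, 2, 3, 4. Hamming distance = 4.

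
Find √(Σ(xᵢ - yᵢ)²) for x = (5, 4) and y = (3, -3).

√(Σ(x_i - y_i)²) = √((5 - 3)² + (4 - (-3))²)
= √(2² + 7²) = √(4 + 49) = √53 ≈ 7.2801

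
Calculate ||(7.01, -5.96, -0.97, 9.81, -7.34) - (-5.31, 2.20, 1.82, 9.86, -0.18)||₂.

√(Σ(x_i - y_i)²) = √((7.01 - (-5.31))² + (-5.96 - 2.2)² + (-0.97 - 1.82)² + (9.81 - 9.86)² + (-7.34 - (-0.18))²)
= √(12.32² + (-8.16)² + (-2.79)² + (-0.05)² + (-7.16)²) = √(151.7824 + 66.5856 + 7.7841 + 0.0025 + 51.2656) = √277.4202 ≈ 16.6559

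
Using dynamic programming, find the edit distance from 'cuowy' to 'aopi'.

Let D[i][j] be the edit distance between the first i characters of 'cuowy' and the first j characters of 'aopi', with D[i][0] = i, D[0][j] = j, and D[i][j] = D[i-1][j-1] if the characters match, else 1 + min(D[i-1][j], D[i][j-1], D[i-1][j-1]). Filling the table (rows: prefixes of 'cuowy', columns: prefixes of 'aopi'):
     ε  a  o  p  i
  ε  0  1  2  3  4
  c  1  1  2  3  4
  u  2  2  2  3  4
  o  3  3  2  3  4
  w  4  4  3  3  4
  y  5  5  4  4  4
The bottom-right entry gives D[5][4] = 4, so no sequence of fewer than 4 edits works. Backtracking through the table gives one optimal edit sequence (4 edits):
  cuowy → uowy (del c @1)
  uowy → aowy (sub u→a @1)
  aowy → aopy (sub w→p @3)
  aopy → aopi (sub y→i @4)
Edit distance = 4.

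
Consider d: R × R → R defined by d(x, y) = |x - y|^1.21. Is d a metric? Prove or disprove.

No. d(x,y) = |x-y|^1.21 fails the triangle inequality since p = 1.21 > 1. Counterexample: x = 2, y = 4, z = 14. d(x,z) = |2 - 14|^1.21 = 12^1.21 ≈ 20.2213, but d(x,y) + d(y,z) = 2^1.21 + 10^1.21 ≈ 2.3134 + 16.2181 = 18.5315. Since 20.2213 > 18.5315, the triangle inequality is violated.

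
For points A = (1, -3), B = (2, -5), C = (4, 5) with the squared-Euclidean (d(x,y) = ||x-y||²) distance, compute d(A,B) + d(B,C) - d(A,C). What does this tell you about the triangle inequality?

d(A,B) = 1² + 2² = 5, d(B,C) = 2² + 10² = 104, d(A,C) = 3² + 8² = 73.
d(A,B) + d(B,C) - d(A,C) = 5 + 104 - 73 = 109 - 73 = 36. This is ≥ 0, so the triangle inequality holds for these points.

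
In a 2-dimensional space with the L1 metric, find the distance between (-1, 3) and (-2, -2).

Σ|x_i - y_i| = |-1 - (-2)| + |3 - (-2)| = 1 + 5 = 6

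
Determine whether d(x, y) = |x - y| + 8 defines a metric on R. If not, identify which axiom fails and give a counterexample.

No. d fails identity of indiscernibles (specifically d(x,x) = 0): d(-8, -8) = |-8 - (-8)| + 8 = 0 + 8 = 8 ≠ 0.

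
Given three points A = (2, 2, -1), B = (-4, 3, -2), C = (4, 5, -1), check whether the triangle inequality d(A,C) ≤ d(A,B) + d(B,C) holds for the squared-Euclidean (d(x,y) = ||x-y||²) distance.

d(A,B) = 6² + 1² + 1² = 38, d(B,C) = 8² + 2² + 1² = 69, d(A,C) = 2² + 3² + 0² = 13.
d(A,C) = 13 ≤ 38 + 69 = 107. Triangle inequality is satisfied.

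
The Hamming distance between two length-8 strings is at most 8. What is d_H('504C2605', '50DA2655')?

Differing positions: 3, 4, 7. Hamming distance = 3. The maximum possible Hamming distance for length-8 strings is 8, so d_H/8 = 3/8 = 0.375.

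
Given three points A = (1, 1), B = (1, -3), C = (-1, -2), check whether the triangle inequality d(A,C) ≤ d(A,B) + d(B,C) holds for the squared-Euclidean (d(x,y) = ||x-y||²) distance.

d(A,B) = 0² + 4² = 16, d(B,C) = 2² + 1² = 5, d(A,C) = 2² + 3² = 13.
d(A,C) = 13 ≤ 16 + 5 = 21. Triangle inequality is satisfied.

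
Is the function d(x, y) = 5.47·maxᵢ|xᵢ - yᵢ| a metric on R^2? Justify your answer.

Yes. The L∞ (Chebyshev) norm induces a metric on R^2, and multiplying a metric by a positive constant 5.47 > 0 preserves all four axioms: non-negativity (5.47·||x-y|| ≥ 0), identity (5.47·||x-y|| = 0 ⟺ ||x-y|| = 0 ⟺ x = y), symmetry (||x-y|| = ||y-x||), and the triangle inequality (5.47·||x-z|| ≤ 5.47·||x-y|| + 5.47·||y-z||). So d is a metric.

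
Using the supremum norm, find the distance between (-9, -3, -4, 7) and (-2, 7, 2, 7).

max(|x_i - y_i|) = max(|-9 - (-2)|, |-3 - 7|, |-4 - 2|, |7 - 7|) = max(7, 10, 6, 0) = 10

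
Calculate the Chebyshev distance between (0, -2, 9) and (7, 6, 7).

max(|x_i - y_i|) = max(|0 - 7|, |-2 - 6|, |9 - 7|) = max(7, 8, 2) = 8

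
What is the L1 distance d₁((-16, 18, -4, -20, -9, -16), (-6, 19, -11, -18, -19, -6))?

Σ|x_i - y_i| = |-16 - (-6)| + |18 - 19| + |-4 - (-11)| + |-20 - (-18)| + |-9 - (-19)| + |-16 - (-6)| = 10 + 1 + 7 + 2 + 10 + 10 = 40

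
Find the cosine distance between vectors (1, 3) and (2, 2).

With u = (1, 3), v = (2, 2):
u·v = 1·2 + 3·2 = 2 + 6 = 8.
|u| = √(1² + 3²) = √10, |v| = √(2² + 2²) = √8, so |u||v| = √(10·8) = √80.
cos θ = (u·v)/(|u||v|) = 8/√80 ≈ 0.8944
Cosine distance = 1 - cos θ ≈ 1 - 0.8944 = 0.1056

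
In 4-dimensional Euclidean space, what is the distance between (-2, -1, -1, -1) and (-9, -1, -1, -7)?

√(Σ(x_i - y_i)²) = √((-2 - (-9))² + (-1 - (-1))² + (-1 - (-1))² + (-1 - (-7))²)
= √(7² + 0² + 0² + 6²) = √(49 + 0 + 0 + 36) = √85 ≈ 9.2195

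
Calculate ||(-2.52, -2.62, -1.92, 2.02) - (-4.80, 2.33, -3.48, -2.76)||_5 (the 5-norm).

(Σ|x_i - y_i|^5)^(1/5) = (|-2.52 - (-4.8)|^5 + |-2.62 - 2.33|^5 + |-1.92 - (-3.48)|^5 + |2.02 - (-2.76)|^5)^(1/5)
= (2.28^5 + 4.95^5 + 1.56^5 + 4.78^5)^(1/5) ≈ (61.6133 + 2971.8439 + 9.239 + 2495.396)^(1/5) = (5538.0922)^(1/5) ≈ 5.6062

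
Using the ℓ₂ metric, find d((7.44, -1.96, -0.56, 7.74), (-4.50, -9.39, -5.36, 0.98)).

√(Σ(x_i - y_i)²) = √((7.44 - (-4.5))² + (-1.96 - (-9.39))² + (-0.56 - (-5.36))² + (7.74 - 0.98)²)
= √(11.94² + 7.43² + 4.8² + 6.76²) = √(142.5636 + 55.2049 + 23.04 + 45.6976) = √266.5061 ≈ 16.325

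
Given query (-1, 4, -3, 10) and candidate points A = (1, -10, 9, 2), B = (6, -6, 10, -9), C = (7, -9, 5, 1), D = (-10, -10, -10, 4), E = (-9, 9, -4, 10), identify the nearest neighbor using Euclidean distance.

Distances: d(A) ≈ 20.199, d(B) ≈ 26.0576, d(C) ≈ 19.4422, d(D) ≈ 19.0263, d(E) ≈ 9.4868. Nearest: E = (-9, 9, -4, 10) with distance 9.4868.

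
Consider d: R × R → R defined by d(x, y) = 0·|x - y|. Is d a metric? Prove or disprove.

No. With c = 0, d(x,y) = 0 for all x, y. This fails identity of indiscernibles: d(5, 6) = 0 but 5 ≠ 6.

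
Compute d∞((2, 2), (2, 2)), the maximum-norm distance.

max(|x_i - y_i|) = max(|2 - 2|, |2 - 2|) = max(0, 0) = 0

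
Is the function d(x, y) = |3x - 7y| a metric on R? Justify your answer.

No. d fails symmetry: d(8, 3) = |3·8 - 7·3| = |3| = 3, but d(3, 8) = |3·3 - 7·8| = |-47| = 47. Since 3 ≠ 47, d(x,y) ≠ d(y,x) in general.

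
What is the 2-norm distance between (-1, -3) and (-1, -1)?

(Σ|x_i - y_i|^2)^(1/2) = (|-1 - (-1)|^2 + |-3 - (-1)|^2)^(1/2)
= (0^2 + 2^2)^(1/2) = (0 + 4)^(1/2) = (4)^(1/2) = 2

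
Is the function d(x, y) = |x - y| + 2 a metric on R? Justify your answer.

No. d fails identity of indiscernibles (specifically d(x,x) = 0): d(1, 1) = |1 - 1| + 2 = 0 + 2 = 2 ≠ 0.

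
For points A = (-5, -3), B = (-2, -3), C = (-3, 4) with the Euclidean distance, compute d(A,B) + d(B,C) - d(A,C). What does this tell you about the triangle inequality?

d(A,B) = √(3² + 0²) = √9 = 3, d(B,C) = √(1² + 7²) = √50 ≈ 7.0711, d(A,C) = √(2² + 7²) = √53 ≈ 7.2801.
d(A,B) + d(B,C) - d(A,C) = 3 + 7.0711 - 7.2801 = 10.0711 - 7.2801 = 2.791 (to 4 decimal places). This is ≥ 0, so the triangle inequality holds for these points.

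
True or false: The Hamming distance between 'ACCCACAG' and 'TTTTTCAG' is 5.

Differing positions: 1, 2, 3, 4, 5. Hamming distance = 5, so the claim is true.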